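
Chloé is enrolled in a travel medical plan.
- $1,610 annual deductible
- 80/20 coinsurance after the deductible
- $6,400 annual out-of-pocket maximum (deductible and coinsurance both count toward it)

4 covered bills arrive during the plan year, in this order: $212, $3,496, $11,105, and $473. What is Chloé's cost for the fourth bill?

Claim 1 ($212): entire amount goes to the deductible. Cost to traveler: $212. OOP to date $212.
Claim 2 ($3,496): deductible takes $1,398, $2,098 remains; coinsurance $2,098 × 20% = $419.60. Cost to traveler: $1,817.60. OOP to date $2,029.60.
Claim 3 ($11,105): 20% coinsurance on $11,105 = $2,221. Traveler pays $2,221; OOP now $4,250.60.
Claim 4 ($473): 20% coinsurance on $473 = $94.60. Cost to traveler: $94.60. OOP to date $4,345.20.

$94.60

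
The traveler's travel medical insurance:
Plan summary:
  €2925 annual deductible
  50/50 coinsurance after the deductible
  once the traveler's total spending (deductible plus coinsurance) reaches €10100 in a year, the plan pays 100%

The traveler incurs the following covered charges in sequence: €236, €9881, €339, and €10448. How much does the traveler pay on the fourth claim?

Claim 1 (€236): all of it applies to the deductible. Cost to traveler: €236. OOP to date €236.
Claim 2 (€9881): deductible takes €2689, €7192 remains; coinsurance €7192 × 50% = €3596. Traveler pays €6285; OOP now €6521.
Claim 3 (€339): 50% coinsurance on €339 = €169.50. Traveler pays €169.50; OOP now €6690.50.
Claim 4 (€10448): deductible already satisfied, so traveler's share is 50% × €10448 = €5224. That would push OOP to €11914.50, over the €10100 cap, so traveler pays €10100 − €6690.50 = €3409.50.

€3409.50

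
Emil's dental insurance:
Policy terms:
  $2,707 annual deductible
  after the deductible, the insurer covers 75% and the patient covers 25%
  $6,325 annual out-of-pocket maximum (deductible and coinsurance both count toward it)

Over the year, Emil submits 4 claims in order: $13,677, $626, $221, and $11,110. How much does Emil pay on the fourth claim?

$663.75

Claim 1 ($13,677): $2,707 finishes the deductible; $10,970 goes to coinsurance; 25% of $10,970 = $2,742.50. Cost to patient: $5,449.50. OOP to date $5,449.50.
Claim 2 ($626): deductible met; 25% of $626 = $156.50. Cost to patient: $156.50. OOP to date $5,606.
Claim 3 ($221): deductible met; 25% of $221 = $55.25. Patient owes $55.25 (running OOP $5,661.25).
Claim 4 ($11,110): 25% coinsurance on $11,110 = $2,777.50. Adding that to $5,661.25 gives $8,438.75, past the $6,325 cap; patient pays only $6,325 − $5,661.25 = $663.75.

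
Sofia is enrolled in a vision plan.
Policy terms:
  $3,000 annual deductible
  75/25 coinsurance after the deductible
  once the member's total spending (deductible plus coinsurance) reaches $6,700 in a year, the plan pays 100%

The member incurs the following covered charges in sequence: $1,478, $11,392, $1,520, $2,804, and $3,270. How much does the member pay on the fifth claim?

$151.50

Claim 1 — $1,478: fully absorbed by the deductible. Member pays $1,478; OOP now $1,478.
Claim 2 — $11,392: deductible takes $1,522, $9,870 remains; coinsurance $9,870 × 25% = $2,467.50. Member owes $3,989.50 (running OOP $5,467.50).
Claim 3 — $1,520: deductible already satisfied, so member's share is 25% × $1,520 = $380. Cost to member: $380. OOP to date $5,847.50.
Claim 4 — $2,804: 25% coinsurance on $2,804 = $701. Cost to member: $701. OOP to date $6,548.50.
Claim 5 — $3,270: 25% coinsurance on $3,270 = $817.50. OOP would hit $7,366 > $6,700, so the cap limits the member to $6,700 − $6,548.50 = $151.50.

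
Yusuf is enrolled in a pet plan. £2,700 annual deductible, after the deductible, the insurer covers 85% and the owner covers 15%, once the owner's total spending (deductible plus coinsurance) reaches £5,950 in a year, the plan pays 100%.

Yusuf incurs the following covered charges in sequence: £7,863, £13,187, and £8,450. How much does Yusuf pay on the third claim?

#1 (£7,863): £2,700 finishes the deductible; £5,163 goes to coinsurance; coinsurance £5,163 × 15% = £774.45. Cost to owner: £3,474.45. OOP to date £3,474.45.
#2 (£13,187): deductible met; 15% of £13,187 = £1,978.05. Owner pays £1,978.05; OOP now £5,452.50.
#3 (£8,450): 15% coinsurance on £8,450 = £1,267.50. That would push OOP to £6,720, over the £5,950 cap, so owner pays £5,950 − £5,452.50 = £497.50.

£497.50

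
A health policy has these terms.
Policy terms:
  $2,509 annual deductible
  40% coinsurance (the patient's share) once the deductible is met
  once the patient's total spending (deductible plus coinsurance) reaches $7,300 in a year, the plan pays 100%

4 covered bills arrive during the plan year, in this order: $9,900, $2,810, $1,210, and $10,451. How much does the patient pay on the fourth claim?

Claim 1 — $9,900: $2,509 to deductible, leaving $7,391; patient's 40% is $2,956.40. Patient pays $5,465.40; OOP now $5,465.40.
Claim 2 — $2,810: 40% coinsurance on $2,810 = $1,124. Patient pays $1,124; OOP now $6,589.40.
Claim 3 — $1,210: deductible already satisfied, so patient's share is 40% × $1,210 = $484. Patient pays $484; OOP now $7,073.40.
Claim 4 — $10,451: 40% coinsurance on $10,451 = $4,180.40. That would push OOP to $11,253.80, over the $7,300 cap, so patient pays $7,300 − $7,073.40 = $226.60.

$226.60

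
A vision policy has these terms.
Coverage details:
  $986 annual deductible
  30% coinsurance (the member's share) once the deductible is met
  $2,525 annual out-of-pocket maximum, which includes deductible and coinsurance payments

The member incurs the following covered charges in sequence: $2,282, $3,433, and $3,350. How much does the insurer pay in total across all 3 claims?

Claim 1 ($2,282): $986 finishes the deductible; $1,296 goes to coinsurance; 30% of $1,296 = $388.80. Member owes $1,374.80 (running OOP $1,374.80). Insurer: $2,282 − $1,374.80 = $907.20.
Claim 2 ($3,433): 30% coinsurance on $3,433 = $1,029.90. Member pays $1,029.90; OOP now $2,404.70. Insurer: $3,433 − $1,029.90 = $2,403.10.
Claim 3 ($3,350): 30% coinsurance on $3,350 = $1,005. Adding that to $2,404.70 gives $3,409.70, past the $2,525 cap; member pays only $2,525 − $2,404.70 = $120.30. Plan pays $3,350 − $120.30 = $3,229.70.
Insurer total = bills − member's total = $9,065 − $2,525 = $6,540.

$6,540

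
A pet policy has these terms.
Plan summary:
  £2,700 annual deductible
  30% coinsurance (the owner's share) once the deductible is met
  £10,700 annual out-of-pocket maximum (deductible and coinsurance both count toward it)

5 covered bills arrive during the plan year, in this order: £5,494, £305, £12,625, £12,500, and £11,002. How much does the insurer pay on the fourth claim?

#1 (£5,494): £2,700 to deductible, leaving £2,794; owner's 30% is £838.20. Owner owes £3,538.20 (running OOP £3,538.20). Plan pays £5,494 − £3,538.20 = £1,955.80.
#2 (£305): deductible already satisfied, so owner's share is 30% × £305 = £91.50. Owner pays £91.50; OOP now £3,629.70. Plan pays £305 − £91.50 = £213.50.
#3 (£12,625): deductible already satisfied, so owner's share is 30% × £12,625 = £3,787.50. Cost to owner: £3,787.50. OOP to date £7,417.20. Plan pays £12,625 − £3,787.50 = £8,837.50.
#4 (£12,500): 30% coinsurance on £12,500 = £3,750. That would push OOP to £11,167.20, over the £10,700 cap, so owner pays £10,700 − £7,417.20 = £3,282.80. Insurer: £12,500 − £3,282.80 = £9,217.20.

£9,217.20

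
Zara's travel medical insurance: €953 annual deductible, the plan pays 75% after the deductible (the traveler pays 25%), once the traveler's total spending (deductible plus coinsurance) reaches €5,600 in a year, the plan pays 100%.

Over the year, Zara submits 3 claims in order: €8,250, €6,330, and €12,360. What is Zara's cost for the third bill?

Claim 1 (€8,250): deductible takes €953, €7,297 remains; traveler's 25% is €1,824.25. Traveler owes €2,777.25 (running OOP €2,777.25).
Claim 2 (€6,330): deductible already satisfied, so traveler's share is 25% × €6,330 = €1,582.50. Traveler owes €1,582.50 (running OOP €4,359.75).
Claim 3 (€12,360): deductible met; 25% of €12,360 = €3,090. Adding that to €4,359.75 gives €7,449.75, past the €5,600 cap; traveler pays only €5,600 − €4,359.75 = €1,240.25.

€1,240.25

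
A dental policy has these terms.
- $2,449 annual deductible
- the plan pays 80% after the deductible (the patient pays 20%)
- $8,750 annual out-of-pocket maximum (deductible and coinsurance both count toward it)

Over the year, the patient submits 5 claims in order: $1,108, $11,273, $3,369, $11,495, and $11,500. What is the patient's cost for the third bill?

$673.80

Claim 1 ($1,108): fully absorbed by the deductible. Patient pays $1,108; OOP now $1,108.
Claim 2 ($11,273): $1,341 finishes the deductible; $9,932 goes to coinsurance; 20% of $9,932 = $1,986.40. Patient owes $3,327.40 (running OOP $4,435.40).
Claim 3 ($3,369): 20% coinsurance on $3,369 = $673.80. Patient owes $673.80 (running OOP $5,109.20).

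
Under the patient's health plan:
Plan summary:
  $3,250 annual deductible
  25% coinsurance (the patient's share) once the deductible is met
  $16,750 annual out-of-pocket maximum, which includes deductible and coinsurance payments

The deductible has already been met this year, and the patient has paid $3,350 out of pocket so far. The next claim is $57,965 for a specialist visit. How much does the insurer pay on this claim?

$44,565

The deductible is already satisfied, so the full bill goes to coinsurance.
25% of $57,965 = $14,491.25 falls to the patient.
Year-to-date out-of-pocket would reach $3,350 + $14,491.25 = $17,841.25, above the $16,750 maximum, so the patient pays only $16,750 − $3,350 = $13,400.
The insurer covers the remainder: $57,965 − $13,400 = $44,565.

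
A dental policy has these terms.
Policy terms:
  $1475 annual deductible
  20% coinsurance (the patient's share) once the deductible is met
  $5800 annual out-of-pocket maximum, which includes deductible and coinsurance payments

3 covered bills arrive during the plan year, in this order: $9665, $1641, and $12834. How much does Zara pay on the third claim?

$2358.80

Bill 1, $9665: $1475 to deductible, leaving $8190; patient's 20% is $1638. Cost to patient: $3113. OOP to date $3113.
Bill 2, $1641: deductible already satisfied, so patient's share is 20% × $1641 = $328.20. Cost to patient: $328.20. OOP to date $3441.20.
Bill 3, $12834: deductible met; 20% of $12834 = $2566.80. OOP would hit $6008 > $5800, so the cap limits the patient to $5800 − $3441.20 = $2358.80.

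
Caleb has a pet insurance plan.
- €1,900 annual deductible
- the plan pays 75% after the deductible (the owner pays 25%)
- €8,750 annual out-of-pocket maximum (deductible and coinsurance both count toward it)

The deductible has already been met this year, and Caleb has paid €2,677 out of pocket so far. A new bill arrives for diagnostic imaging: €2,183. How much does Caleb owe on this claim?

€545.75

With the deductible met, the entire €2,183 is subject to coinsurance.
Owner's 25% share of €2,183 is €545.75.
Total out-of-pocket so far would be €2,677 + €545.75 = €3,222.75, below the €8,750 cap — no reduction.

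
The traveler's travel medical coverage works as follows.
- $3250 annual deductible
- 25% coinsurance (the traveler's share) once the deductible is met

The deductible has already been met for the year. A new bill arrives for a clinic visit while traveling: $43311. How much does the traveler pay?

$10827.75

The deductible is already satisfied, so the full bill goes to coinsurance.
Coinsurance: $43311 × 25% = $10827.75.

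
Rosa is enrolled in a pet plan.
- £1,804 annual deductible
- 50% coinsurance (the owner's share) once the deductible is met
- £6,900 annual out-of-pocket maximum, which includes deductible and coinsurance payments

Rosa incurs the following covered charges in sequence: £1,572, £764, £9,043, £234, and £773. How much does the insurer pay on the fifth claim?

Claim 1 (£1,572): entire amount goes to the deductible. Cost to owner: £1,572. OOP to date £1,572. Plan pays £1,572 − £1,572 = £0.
Claim 2 (£764): £232 to deductible, leaving £532; coinsurance £532 × 50% = £266. Owner pays £498; OOP now £2,070. Plan pays £764 − £498 = £266.
Claim 3 (£9,043): 50% coinsurance on £9,043 = £4,521.50. Owner owes £4,521.50 (running OOP £6,591.50). Plan pays £9,043 − £4,521.50 = £4,521.50.
Claim 4 (£234): deductible already satisfied, so owner's share is 50% × £234 = £117. Owner pays £117; OOP now £6,708.50. Plan pays £234 − £117 = £117.
Claim 5 (£773): deductible met; 50% of £773 = £386.50. Adding that to £6,708.50 gives £7,095, past the £6,900 cap; owner pays only £6,900 − £6,708.50 = £191.50. Plan pays £773 − £191.50 = £581.50.

£581.50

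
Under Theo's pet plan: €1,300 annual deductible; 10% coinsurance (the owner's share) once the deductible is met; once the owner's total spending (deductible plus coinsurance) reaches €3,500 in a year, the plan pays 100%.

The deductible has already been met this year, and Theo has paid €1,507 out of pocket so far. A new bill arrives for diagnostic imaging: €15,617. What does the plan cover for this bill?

With the deductible met, the entire €15,617 is subject to coinsurance.
Coinsurance: €15,617 × 10% = €1,561.70.
Cumulative spending €1,507 + €1,561.70 = €3,068.70 stays under the €3,500 maximum.
The insurer covers the remainder: €15,617 − €1,561.70 = €14,055.30.

€14,055.30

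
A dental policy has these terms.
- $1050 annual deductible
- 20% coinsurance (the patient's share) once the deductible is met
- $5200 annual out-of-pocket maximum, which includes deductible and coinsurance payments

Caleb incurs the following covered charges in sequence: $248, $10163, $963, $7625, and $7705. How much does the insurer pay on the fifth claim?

Claim 1 ($248): entire amount goes to the deductible. Cost to patient: $248. OOP to date $248. Insurer: $248 − $248 = $0.
Claim 2 ($10163): deductible takes $802, $9361 remains; coinsurance $9361 × 20% = $1872.20. Patient pays $2674.20; OOP now $2922.20. Plan pays $10163 − $2674.20 = $7488.80.
Claim 3 ($963): 20% coinsurance on $963 = $192.60. Cost to patient: $192.60. OOP to date $3114.80. Plan pays $963 − $192.60 = $770.40.
Claim 4 ($7625): deductible already satisfied, so patient's share is 20% × $7625 = $1525. Patient pays $1525; OOP now $4639.80. Plan pays $7625 − $1525 = $6100.
Claim 5 ($7705): 20% coinsurance on $7705 = $1541. OOP would hit $6180.80 > $5200, so the cap limits the patient to $5200 − $4639.80 = $560.20. Insurer: $7705 − $560.20 = $7144.80.

$7144.80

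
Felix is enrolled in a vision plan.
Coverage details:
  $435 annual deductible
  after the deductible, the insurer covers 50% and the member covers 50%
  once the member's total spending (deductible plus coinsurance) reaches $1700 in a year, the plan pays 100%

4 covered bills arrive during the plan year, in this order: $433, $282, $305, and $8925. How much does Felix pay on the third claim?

$152.50

Bill 1, $433: all of it applies to the deductible. Member pays $433; OOP now $433.
Bill 2, $282: $2 to deductible, leaving $280; coinsurance $280 × 50% = $140. Member pays $142; OOP now $575.
Bill 3, $305: deductible already satisfied, so member's share is 50% × $305 = $152.50. Member pays $152.50; OOP now $727.50.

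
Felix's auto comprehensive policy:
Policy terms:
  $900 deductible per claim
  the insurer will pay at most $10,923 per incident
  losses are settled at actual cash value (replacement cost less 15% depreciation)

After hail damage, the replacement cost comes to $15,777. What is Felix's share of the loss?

$4,854

At 15% depreciation, ACV = $15,777 − $2,366.55 = $13,410.45.
After the deductible, $13,410.45 − $900 = $12,510.45 remains.
The $10,923 per-incident cap binds; insurer pays $10,923.
Out of pocket: $15,777 − $10,923 = $4,854.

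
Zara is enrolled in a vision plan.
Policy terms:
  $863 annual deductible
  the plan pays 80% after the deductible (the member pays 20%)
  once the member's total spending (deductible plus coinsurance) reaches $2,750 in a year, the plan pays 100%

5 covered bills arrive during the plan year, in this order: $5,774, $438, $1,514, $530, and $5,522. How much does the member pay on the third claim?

#1 ($5,774): $863 to deductible, leaving $4,911; member's 20% is $982.20. Cost to member: $1,845.20. OOP to date $1,845.20.
#2 ($438): deductible met; 20% of $438 = $87.60. Cost to member: $87.60. OOP to date $1,932.80.
#3 ($1,514): 20% coinsurance on $1,514 = $302.80. Member pays $302.80; OOP now $2,235.60.

$302.80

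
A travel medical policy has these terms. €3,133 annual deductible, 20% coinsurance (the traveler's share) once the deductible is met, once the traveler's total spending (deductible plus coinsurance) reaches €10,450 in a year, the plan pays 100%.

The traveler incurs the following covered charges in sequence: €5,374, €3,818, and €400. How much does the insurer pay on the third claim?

€320

Claim 1 (€5,374): €3,133 finishes the deductible; €2,241 goes to coinsurance; traveler's 20% is €448.20. Traveler owes €3,581.20 (running OOP €3,581.20). Plan pays €5,374 − €3,581.20 = €1,792.80.
Claim 2 (€3,818): 20% coinsurance on €3,818 = €763.60. Traveler pays €763.60; OOP now €4,344.80. Insurer: €3,818 − €763.60 = €3,054.40.
Claim 3 (€400): 20% coinsurance on €400 = €80. Traveler pays €80; OOP now €4,424.80. Insurer: €400 − €80 = €320.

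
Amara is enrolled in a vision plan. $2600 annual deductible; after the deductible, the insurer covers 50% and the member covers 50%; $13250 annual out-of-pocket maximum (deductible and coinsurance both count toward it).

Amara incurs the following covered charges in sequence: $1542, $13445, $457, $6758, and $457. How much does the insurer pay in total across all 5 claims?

$10029.50

Bill 1, $1542: fully absorbed by the deductible. Member pays $1542; OOP now $1542. Plan pays $1542 − $1542 = $0.
Bill 2, $13445: $1058 finishes the deductible; $12387 goes to coinsurance; member's 50% is $6193.50. Member pays $7251.50; OOP now $8793.50. Insurer: $13445 − $7251.50 = $6193.50.
Bill 3, $457: 50% coinsurance on $457 = $228.50. Member pays $228.50; OOP now $9022. Insurer: $457 − $228.50 = $228.50.
Bill 4, $6758: 50% coinsurance on $6758 = $3379. Cost to member: $3379. OOP to date $12401. Plan pays $6758 − $3379 = $3379.
Bill 5, $457: deductible already satisfied, so member's share is 50% × $457 = $228.50. Member pays $228.50; OOP now $12629.50. Insurer: $457 − $228.50 = $228.50.
Insurer total = bills − member's total = $22659 − $12629.50 = $10029.50.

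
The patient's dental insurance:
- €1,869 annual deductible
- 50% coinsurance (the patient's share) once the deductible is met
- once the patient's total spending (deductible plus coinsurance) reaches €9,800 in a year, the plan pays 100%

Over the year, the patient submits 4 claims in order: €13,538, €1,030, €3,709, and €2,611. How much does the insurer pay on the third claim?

Bill 1, €13,538: €1,869 to deductible, leaving €11,669; 50% of €11,669 = €5,834.50. Patient owes €7,703.50 (running OOP €7,703.50). Plan pays €13,538 − €7,703.50 = €5,834.50.
Bill 2, €1,030: 50% coinsurance on €1,030 = €515. Patient owes €515 (running OOP €8,218.50). Plan pays €1,030 − €515 = €515.
Bill 3, €3,709: 50% coinsurance on €3,709 = €1,854.50. Adding that to €8,218.50 gives €10,073, past the €9,800 cap; patient pays only €9,800 − €8,218.50 = €1,581.50. Insurer: €3,709 − €1,581.50 = €2,127.50.

€2,127.50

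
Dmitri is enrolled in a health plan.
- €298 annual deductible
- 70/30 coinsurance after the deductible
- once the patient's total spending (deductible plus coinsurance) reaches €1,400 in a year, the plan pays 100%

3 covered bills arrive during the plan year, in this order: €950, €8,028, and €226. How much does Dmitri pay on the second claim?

Claim 1 — €950: deductible takes €298, €652 remains; patient's 30% is €195.60. Patient owes €493.60 (running OOP €493.60).
Claim 2 — €8,028: 30% coinsurance on €8,028 = €2,408.40. That would push OOP to €2,902, over the €1,400 cap, so patient pays €1,400 − €493.60 = €906.40.

€906.40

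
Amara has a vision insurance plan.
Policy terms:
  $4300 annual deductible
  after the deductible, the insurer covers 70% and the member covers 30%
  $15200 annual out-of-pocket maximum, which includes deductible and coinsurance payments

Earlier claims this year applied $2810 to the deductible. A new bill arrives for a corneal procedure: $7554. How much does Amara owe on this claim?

$3309.20

$2810 of the $4300 deductible is already met, leaving $1490.
After the $1490 deductible portion, $7554 − $1490 = $6064 is subject to coinsurance.
Coinsurance: $6064 × 30% = $1819.20.
Member responsibility before any cap: $1490 + $1819.20 = $3309.20.
Cumulative spending $2810 + $3309.20 = $6119.20 stays under the $15200 maximum.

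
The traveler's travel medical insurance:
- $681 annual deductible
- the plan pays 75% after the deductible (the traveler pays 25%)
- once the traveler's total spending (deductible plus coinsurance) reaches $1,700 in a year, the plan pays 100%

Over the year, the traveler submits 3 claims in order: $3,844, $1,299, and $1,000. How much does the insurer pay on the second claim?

$1,070.75

Claim 1 ($3,844): deductible takes $681, $3,163 remains; traveler's 25% is $790.75. Traveler owes $1,471.75 (running OOP $1,471.75). Plan pays $3,844 − $1,471.75 = $2,372.25.
Claim 2 ($1,299): deductible met; 25% of $1,299 = $324.75. That would push OOP to $1,796.50, over the $1,700 cap, so traveler pays $1,700 − $1,471.75 = $228.25. Insurer: $1,299 − $228.25 = $1,070.75.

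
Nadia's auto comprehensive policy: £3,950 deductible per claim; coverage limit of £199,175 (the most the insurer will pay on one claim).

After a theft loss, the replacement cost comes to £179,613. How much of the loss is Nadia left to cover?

£3,950

After the deductible, £179,613 − £3,950 = £175,663 remains.
That's under the £199,175 cap, so the insurer reimburses the full £175,663.
The policyholder bears the rest of the original loss: £179,613 − £175,663 = £3,950.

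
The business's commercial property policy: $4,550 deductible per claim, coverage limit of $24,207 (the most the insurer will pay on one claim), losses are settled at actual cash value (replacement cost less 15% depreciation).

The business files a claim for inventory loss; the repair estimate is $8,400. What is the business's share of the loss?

$5,810

Actual cash value after 15% depreciation: $8,400 × 85% = $7,140.
After the deductible, $7,140 − $4,550 = $2,590 remains.
$2,590 ≤ $24,207, so the limit doesn't bind; insurer pays $2,590.
Out of pocket: $8,400 − $2,590 = $5,810.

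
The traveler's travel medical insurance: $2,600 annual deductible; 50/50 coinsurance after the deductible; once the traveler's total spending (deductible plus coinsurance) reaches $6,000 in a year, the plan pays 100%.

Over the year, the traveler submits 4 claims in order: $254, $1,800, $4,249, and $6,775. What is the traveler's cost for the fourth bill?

$1,548.50

Bill 1, $254: entire amount goes to the deductible. Traveler pays $254; OOP now $254.
Bill 2, $1,800: fully absorbed by the deductible. Cost to traveler: $1,800. OOP to date $2,054.
Bill 3, $4,249: deductible takes $546, $3,703 remains; coinsurance $3,703 × 50% = $1,851.50. Traveler pays $2,397.50; OOP now $4,451.50.
Bill 4, $6,775: deductible met; 50% of $6,775 = $3,387.50. Adding that to $4,451.50 gives $7,839, past the $6,000 cap; traveler pays only $6,000 − $4,451.50 = $1,548.50.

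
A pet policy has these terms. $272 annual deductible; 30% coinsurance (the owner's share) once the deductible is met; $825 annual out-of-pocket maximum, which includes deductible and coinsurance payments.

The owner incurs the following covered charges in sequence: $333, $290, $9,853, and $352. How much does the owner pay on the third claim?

$447.70

#1 ($333): $272 to deductible, leaving $61; owner's 30% is $18.30. Cost to owner: $290.30. OOP to date $290.30.
#2 ($290): deductible met; 30% of $290 = $87. Owner pays $87; OOP now $377.30.
#3 ($9,853): 30% coinsurance on $9,853 = $2,955.90. That would push OOP to $3,333.20, over the $825 cap, so owner pays $825 − $377.30 = $447.70.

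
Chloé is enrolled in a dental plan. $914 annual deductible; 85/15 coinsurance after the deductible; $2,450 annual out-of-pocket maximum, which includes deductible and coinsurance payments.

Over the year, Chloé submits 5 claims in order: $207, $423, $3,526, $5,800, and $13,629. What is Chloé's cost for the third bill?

$770.30

Claim 1 — $207: all of it applies to the deductible. Patient owes $207 (running OOP $207).
Claim 2 — $423: entire amount goes to the deductible. Cost to patient: $423. OOP to date $630.
Claim 3 — $3,526: deductible takes $284, $3,242 remains; coinsurance $3,242 × 15% = $486.30. Patient pays $770.30; OOP now $1,400.30.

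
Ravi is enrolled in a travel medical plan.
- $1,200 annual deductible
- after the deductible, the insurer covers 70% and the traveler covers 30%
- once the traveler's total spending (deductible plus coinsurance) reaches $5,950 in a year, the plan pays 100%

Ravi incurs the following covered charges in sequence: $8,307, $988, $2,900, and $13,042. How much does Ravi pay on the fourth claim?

$1,451.50

Claim 1 — $8,307: deductible takes $1,200, $7,107 remains; coinsurance $7,107 × 30% = $2,132.10. Cost to traveler: $3,332.10. OOP to date $3,332.10.
Claim 2 — $988: deductible met; 30% of $988 = $296.40. Traveler owes $296.40 (running OOP $3,628.50).
Claim 3 — $2,900: deductible already satisfied, so traveler's share is 30% × $2,900 = $870. Cost to traveler: $870. OOP to date $4,498.50.
Claim 4 — $13,042: deductible met; 30% of $13,042 = $3,912.60. That would push OOP to $8,411.10, over the $5,950 cap, so traveler pays $5,950 − $4,498.50 = $1,451.50.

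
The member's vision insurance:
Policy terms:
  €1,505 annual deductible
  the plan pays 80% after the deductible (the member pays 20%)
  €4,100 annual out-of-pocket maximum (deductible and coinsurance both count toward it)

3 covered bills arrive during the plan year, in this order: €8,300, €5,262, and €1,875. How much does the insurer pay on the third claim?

€1,691.40

Claim 1 — €8,300: deductible takes €1,505, €6,795 remains; coinsurance €6,795 × 20% = €1,359. Cost to member: €2,864. OOP to date €2,864. Insurer: €8,300 − €2,864 = €5,436.
Claim 2 — €5,262: deductible already satisfied, so member's share is 20% × €5,262 = €1,052.40. Member owes €1,052.40 (running OOP €3,916.40). Plan pays €5,262 − €1,052.40 = €4,209.60.
Claim 3 — €1,875: deductible already satisfied, so member's share is 20% × €1,875 = €375. That would push OOP to €4,291.40, over the €4,100 cap, so member pays €4,100 − €3,916.40 = €183.60. Plan pays €1,875 − €183.60 = €1,691.40.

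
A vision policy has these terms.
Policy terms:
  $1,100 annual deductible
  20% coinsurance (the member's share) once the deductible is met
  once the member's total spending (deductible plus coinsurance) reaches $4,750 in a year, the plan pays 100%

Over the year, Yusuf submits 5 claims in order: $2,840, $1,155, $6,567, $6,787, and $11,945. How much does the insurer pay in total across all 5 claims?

$24,544

#1 ($2,840): deductible takes $1,100, $1,740 remains; coinsurance $1,740 × 20% = $348. Member owes $1,448 (running OOP $1,448). Insurer: $2,840 − $1,448 = $1,392.
#2 ($1,155): deductible already satisfied, so member's share is 20% × $1,155 = $231. Member owes $231 (running OOP $1,679). Insurer: $1,155 − $231 = $924.
#3 ($6,567): deductible already satisfied, so member's share is 20% × $6,567 = $1,313.40. Member owes $1,313.40 (running OOP $2,992.40). Insurer: $6,567 − $1,313.40 = $5,253.60.
#4 ($6,787): deductible met; 20% of $6,787 = $1,357.40. Member pays $1,357.40; OOP now $4,349.80. Plan pays $6,787 − $1,357.40 = $5,429.60.
#5 ($11,945): deductible already satisfied, so member's share is 20% × $11,945 = $2,389. Adding that to $4,349.80 gives $6,738.80, past the $4,750 cap; member pays only $4,750 − $4,349.80 = $400.20. Insurer: $11,945 − $400.20 = $11,544.80.
Insurer total: $1,392 + $924 + $5,253.60 + $5,429.60 + $11,544.80 = $24,544.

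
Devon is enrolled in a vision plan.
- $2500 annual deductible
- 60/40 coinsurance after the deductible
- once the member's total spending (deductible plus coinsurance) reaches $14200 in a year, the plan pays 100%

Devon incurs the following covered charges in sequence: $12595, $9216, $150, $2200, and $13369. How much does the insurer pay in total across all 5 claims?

#1 ($12595): deductible takes $2500, $10095 remains; 40% of $10095 = $4038. Member pays $6538; OOP now $6538. Insurer: $12595 − $6538 = $6057.
#2 ($9216): 40% coinsurance on $9216 = $3686.40. Cost to member: $3686.40. OOP to date $10224.40. Insurer: $9216 − $3686.40 = $5529.60.
#3 ($150): deductible met; 40% of $150 = $60. Cost to member: $60. OOP to date $10284.40. Plan pays $150 − $60 = $90.
#4 ($2200): deductible already satisfied, so member's share is 40% × $2200 = $880. Member pays $880; OOP now $11164.40. Insurer: $2200 − $880 = $1320.
#5 ($13369): deductible already satisfied, so member's share is 40% × $13369 = $5347.60. Adding that to $11164.40 gives $16512, past the $14200 cap; member pays only $14200 − $11164.40 = $3035.60. Plan pays $13369 − $3035.60 = $10333.40.
Insurer total: $6057 + $5529.60 + $90 + $1320 + $10333.40 = $23330.

$23330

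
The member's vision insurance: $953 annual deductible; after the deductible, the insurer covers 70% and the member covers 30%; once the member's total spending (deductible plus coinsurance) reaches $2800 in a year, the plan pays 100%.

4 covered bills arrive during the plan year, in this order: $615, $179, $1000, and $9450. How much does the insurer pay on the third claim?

$588.70

Claim 1 — $615: entire amount goes to the deductible. Member pays $615; OOP now $615. Insurer: $615 − $615 = $0.
Claim 2 — $179: fully absorbed by the deductible. Member pays $179; OOP now $794. Insurer: $179 − $179 = $0.
Claim 3 — $1000: $159 finishes the deductible; $841 goes to coinsurance; member's 30% is $252.30. Member owes $411.30 (running OOP $1205.30). Insurer: $1000 − $411.30 = $588.70.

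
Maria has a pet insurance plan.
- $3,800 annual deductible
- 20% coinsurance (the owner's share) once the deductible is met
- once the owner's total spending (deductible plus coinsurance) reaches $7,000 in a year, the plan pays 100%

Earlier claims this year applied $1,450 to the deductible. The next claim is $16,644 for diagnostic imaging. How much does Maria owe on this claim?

Deductible still to meet: $3,800 − $1,450 = $2,350.
The remaining $14,294 (= $16,644 − $2,350) moves to coinsurance.
Owner's 20% share of $14,294 is $2,858.80.
Owner responsibility before any cap: $2,350 + $2,858.80 = $5,208.80.
Year-to-date out-of-pocket becomes $1,450 + $5,208.80 = $6,658.80, still under the $7,000 maximum, so no cap applies.

$5,208.80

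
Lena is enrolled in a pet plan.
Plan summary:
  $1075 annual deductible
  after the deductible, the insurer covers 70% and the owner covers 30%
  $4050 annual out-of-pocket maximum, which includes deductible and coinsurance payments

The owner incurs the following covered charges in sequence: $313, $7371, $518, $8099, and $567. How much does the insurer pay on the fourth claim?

$7262.10

Bill 1, $313: all of it applies to the deductible. Owner owes $313 (running OOP $313). Insurer: $313 − $313 = $0.
Bill 2, $7371: deductible takes $762, $6609 remains; coinsurance $6609 × 30% = $1982.70. Owner owes $2744.70 (running OOP $3057.70). Plan pays $7371 − $2744.70 = $4626.30.
Bill 3, $518: 30% coinsurance on $518 = $155.40. Owner pays $155.40; OOP now $3213.10. Insurer: $518 − $155.40 = $362.60.
Bill 4, $8099: 30% coinsurance on $8099 = $2429.70. OOP would hit $5642.80 > $4050, so the cap limits the owner to $4050 − $3213.10 = $836.90. Insurer: $8099 − $836.90 = $7262.10.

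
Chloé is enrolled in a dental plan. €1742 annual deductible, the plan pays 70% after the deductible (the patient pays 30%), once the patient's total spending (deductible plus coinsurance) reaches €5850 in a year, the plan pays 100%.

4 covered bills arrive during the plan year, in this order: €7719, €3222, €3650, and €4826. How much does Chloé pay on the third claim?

Claim 1 (€7719): deductible takes €1742, €5977 remains; patient's 30% is €1793.10. Patient owes €3535.10 (running OOP €3535.10).
Claim 2 (€3222): deductible met; 30% of €3222 = €966.60. Patient pays €966.60; OOP now €4501.70.
Claim 3 (€3650): deductible already satisfied, so patient's share is 30% × €3650 = €1095. Patient pays €1095; OOP now €5596.70.

€1095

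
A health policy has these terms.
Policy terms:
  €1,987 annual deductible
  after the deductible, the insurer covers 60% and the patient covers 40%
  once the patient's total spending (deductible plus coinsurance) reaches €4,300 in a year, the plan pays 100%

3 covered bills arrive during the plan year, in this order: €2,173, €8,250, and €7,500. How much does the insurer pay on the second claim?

#1 (€2,173): €1,987 to deductible, leaving €186; 40% of €186 = €74.40. Patient pays €2,061.40; OOP now €2,061.40. Plan pays €2,173 − €2,061.40 = €111.60.
#2 (€8,250): deductible met; 40% of €8,250 = €3,300. OOP would hit €5,361.40 > €4,300, so the cap limits the patient to €4,300 − €2,061.40 = €2,238.60. Plan pays €8,250 − €2,238.60 = €6,011.40.

€6,011.40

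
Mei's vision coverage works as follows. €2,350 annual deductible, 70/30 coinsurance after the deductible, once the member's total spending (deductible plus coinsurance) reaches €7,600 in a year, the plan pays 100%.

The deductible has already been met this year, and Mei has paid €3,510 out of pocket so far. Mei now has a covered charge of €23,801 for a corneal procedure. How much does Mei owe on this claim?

The deductible is already satisfied, so the full bill goes to coinsurance.
Coinsurance: €23,801 × 30% = €7,140.30.
Year-to-date out-of-pocket would reach €3,510 + €7,140.30 = €10,650.30, above the €7,600 maximum, so the member pays only €7,600 − €3,510 = €4,090.

€4,090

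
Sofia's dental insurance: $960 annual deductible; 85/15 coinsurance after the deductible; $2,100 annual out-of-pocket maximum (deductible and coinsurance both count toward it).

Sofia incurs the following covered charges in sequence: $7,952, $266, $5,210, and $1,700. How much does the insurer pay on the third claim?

$5,158.70

Bill 1, $7,952: $960 to deductible, leaving $6,992; patient's 15% is $1,048.80. Patient pays $2,008.80; OOP now $2,008.80. Insurer: $7,952 − $2,008.80 = $5,943.20.
Bill 2, $266: 15% coinsurance on $266 = $39.90. Cost to patient: $39.90. OOP to date $2,048.70. Insurer: $266 − $39.90 = $226.10.
Bill 3, $5,210: 15% coinsurance on $5,210 = $781.50. OOP would hit $2,830.20 > $2,100, so the cap limits the patient to $2,100 − $2,048.70 = $51.30. Plan pays $5,210 − $51.30 = $5,158.70.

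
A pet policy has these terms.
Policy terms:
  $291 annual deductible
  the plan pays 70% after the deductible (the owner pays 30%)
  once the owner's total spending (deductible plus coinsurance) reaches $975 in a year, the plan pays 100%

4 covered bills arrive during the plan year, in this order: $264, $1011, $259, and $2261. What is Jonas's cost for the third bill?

Claim 1 ($264): entire amount goes to the deductible. Cost to owner: $264. OOP to date $264.
Claim 2 ($1011): $27 to deductible, leaving $984; coinsurance $984 × 30% = $295.20. Cost to owner: $322.20. OOP to date $586.20.
Claim 3 ($259): deductible met; 30% of $259 = $77.70. Owner pays $77.70; OOP now $663.90.

$77.70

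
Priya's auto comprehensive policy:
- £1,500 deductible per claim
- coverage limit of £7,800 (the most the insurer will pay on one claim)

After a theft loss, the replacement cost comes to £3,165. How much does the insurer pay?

Subtract the deductible: £3,165 − £1,500 = £1,665.
That's under the £7,800 cap, so the insurer reimburses the full £1,665.

£1,665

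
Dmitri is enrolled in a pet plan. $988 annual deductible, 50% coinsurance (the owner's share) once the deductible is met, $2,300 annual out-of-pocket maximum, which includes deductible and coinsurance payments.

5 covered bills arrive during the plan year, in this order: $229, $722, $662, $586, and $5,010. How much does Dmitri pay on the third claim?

$349.50

Claim 1 ($229): fully absorbed by the deductible. Cost to owner: $229. OOP to date $229.
Claim 2 ($722): fully absorbed by the deductible. Owner pays $722; OOP now $951.
Claim 3 ($662): $37 to deductible, leaving $625; owner's 50% is $312.50. Owner owes $349.50 (running OOP $1,300.50).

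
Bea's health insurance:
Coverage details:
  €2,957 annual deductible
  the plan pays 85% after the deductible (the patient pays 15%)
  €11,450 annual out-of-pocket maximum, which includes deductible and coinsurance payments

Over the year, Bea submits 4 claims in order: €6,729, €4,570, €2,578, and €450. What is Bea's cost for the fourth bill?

Bill 1, €6,729: deductible takes €2,957, €3,772 remains; coinsurance €3,772 × 15% = €565.80. Patient pays €3,522.80; OOP now €3,522.80.
Bill 2, €4,570: 15% coinsurance on €4,570 = €685.50. Cost to patient: €685.50. OOP to date €4,208.30.
Bill 3, €2,578: 15% coinsurance on €2,578 = €386.70. Patient owes €386.70 (running OOP €4,595).
Bill 4, €450: 15% coinsurance on €450 = €67.50. Patient pays €67.50; OOP now €4,662.50.

€67.50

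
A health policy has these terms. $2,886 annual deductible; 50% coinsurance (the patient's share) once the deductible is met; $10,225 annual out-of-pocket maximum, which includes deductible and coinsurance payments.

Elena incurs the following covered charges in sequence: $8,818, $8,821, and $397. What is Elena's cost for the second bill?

$4,373

#1 ($8,818): deductible takes $2,886, $5,932 remains; 50% of $5,932 = $2,966. Patient pays $5,852; OOP now $5,852.
#2 ($8,821): deductible already satisfied, so patient's share is 50% × $8,821 = $4,410.50. OOP would hit $10,262.50 > $10,225, so the cap limits the patient to $10,225 − $5,852 = $4,373.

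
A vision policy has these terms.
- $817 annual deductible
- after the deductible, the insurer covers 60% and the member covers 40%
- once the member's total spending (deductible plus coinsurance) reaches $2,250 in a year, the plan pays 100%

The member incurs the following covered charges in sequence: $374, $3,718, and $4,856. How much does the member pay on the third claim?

#1 ($374): all of it applies to the deductible. Cost to member: $374. OOP to date $374.
#2 ($3,718): $443 finishes the deductible; $3,275 goes to coinsurance; 40% of $3,275 = $1,310. Cost to member: $1,753. OOP to date $2,127.
#3 ($4,856): 40% coinsurance on $4,856 = $1,942.40. Adding that to $2,127 gives $4,069.40, past the $2,250 cap; member pays only $2,250 − $2,127 = $123.

$123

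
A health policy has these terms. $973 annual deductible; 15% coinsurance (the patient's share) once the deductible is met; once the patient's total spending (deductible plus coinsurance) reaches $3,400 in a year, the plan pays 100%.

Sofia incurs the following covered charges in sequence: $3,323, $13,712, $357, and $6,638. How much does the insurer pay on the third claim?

$339.30

Claim 1 — $3,323: $973 to deductible, leaving $2,350; 15% of $2,350 = $352.50. Cost to patient: $1,325.50. OOP to date $1,325.50. Insurer: $3,323 − $1,325.50 = $1,997.50.
Claim 2 — $13,712: 15% coinsurance on $13,712 = $2,056.80. Patient owes $2,056.80 (running OOP $3,382.30). Insurer: $13,712 − $2,056.80 = $11,655.20.
Claim 3 — $357: deductible already satisfied, so patient's share is 15% × $357 = $53.55. Adding that to $3,382.30 gives $3,435.85, past the $3,400 cap; patient pays only $3,400 − $3,382.30 = $17.70. Insurer: $357 − $17.70 = $339.30.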